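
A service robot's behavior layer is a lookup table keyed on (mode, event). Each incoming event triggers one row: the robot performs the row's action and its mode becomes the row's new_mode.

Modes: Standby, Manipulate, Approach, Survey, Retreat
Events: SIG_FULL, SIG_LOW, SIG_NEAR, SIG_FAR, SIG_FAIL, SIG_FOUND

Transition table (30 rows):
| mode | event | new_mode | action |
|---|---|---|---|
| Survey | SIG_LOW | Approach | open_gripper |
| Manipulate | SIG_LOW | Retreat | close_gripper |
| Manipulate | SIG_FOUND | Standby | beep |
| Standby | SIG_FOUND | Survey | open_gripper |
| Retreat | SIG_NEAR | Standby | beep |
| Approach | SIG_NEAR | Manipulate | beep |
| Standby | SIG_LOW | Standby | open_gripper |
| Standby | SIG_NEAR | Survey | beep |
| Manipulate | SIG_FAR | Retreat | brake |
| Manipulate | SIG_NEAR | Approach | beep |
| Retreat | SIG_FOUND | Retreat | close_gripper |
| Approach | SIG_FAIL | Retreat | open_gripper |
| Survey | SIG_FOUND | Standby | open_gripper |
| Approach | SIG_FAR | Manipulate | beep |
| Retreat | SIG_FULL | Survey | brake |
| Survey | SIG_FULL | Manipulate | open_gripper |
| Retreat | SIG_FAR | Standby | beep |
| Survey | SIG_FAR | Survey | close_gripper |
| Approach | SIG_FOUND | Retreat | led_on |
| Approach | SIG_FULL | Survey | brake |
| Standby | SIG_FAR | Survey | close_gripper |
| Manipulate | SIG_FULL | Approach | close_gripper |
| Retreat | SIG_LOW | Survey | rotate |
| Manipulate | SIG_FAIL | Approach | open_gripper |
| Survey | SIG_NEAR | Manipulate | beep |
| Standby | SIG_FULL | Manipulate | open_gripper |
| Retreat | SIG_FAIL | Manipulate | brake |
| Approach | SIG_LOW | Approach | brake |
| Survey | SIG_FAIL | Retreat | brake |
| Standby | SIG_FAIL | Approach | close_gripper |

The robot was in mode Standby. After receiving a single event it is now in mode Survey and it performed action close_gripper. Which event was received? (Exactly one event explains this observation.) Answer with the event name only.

SIG_FAR

try SIG_FULL: (Standby, SIG_FULL) → (Manipulate, open_gripper)
try SIG_LOW: (Standby, SIG_LOW) → (Standby, open_gripper)
try SIG_NEAR: (Standby, SIG_NEAR) → (Survey, beep)
try SIG_FAR: (Standby, SIG_FAR) → (Survey, close_gripper)  ← matches
try SIG_FAIL: (Standby, SIG_FAIL) → (Approach, close_gripper)
try SIG_FOUND: (Standby, SIG_FOUND) → (Survey, open_gripper)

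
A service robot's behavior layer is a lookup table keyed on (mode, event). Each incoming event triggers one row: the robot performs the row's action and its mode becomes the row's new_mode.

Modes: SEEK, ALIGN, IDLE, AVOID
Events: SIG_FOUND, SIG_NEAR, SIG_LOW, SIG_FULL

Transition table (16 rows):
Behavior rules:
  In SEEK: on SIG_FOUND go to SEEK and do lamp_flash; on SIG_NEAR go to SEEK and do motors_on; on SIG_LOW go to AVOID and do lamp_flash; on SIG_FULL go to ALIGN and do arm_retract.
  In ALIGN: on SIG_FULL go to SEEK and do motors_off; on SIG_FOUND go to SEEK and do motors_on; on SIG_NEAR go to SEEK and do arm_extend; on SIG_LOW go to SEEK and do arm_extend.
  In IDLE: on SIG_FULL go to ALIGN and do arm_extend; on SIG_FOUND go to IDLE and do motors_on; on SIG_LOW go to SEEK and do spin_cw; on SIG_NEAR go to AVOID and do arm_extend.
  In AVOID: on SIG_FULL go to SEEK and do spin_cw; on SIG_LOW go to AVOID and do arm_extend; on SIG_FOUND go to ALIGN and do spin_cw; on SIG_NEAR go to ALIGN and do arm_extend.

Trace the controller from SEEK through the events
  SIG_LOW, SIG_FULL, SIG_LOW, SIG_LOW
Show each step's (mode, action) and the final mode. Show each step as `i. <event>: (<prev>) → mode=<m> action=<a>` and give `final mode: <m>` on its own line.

1. SIG_LOW: (SEEK) → mode=AVOID action=lamp_flash
2. SIG_FULL: (AVOID) → mode=SEEK action=spin_cw
3. SIG_LOW: (SEEK) → mode=AVOID action=lamp_flash
4. SIG_LOW: (AVOID) → mode=AVOID action=arm_extend

final mode: AVOID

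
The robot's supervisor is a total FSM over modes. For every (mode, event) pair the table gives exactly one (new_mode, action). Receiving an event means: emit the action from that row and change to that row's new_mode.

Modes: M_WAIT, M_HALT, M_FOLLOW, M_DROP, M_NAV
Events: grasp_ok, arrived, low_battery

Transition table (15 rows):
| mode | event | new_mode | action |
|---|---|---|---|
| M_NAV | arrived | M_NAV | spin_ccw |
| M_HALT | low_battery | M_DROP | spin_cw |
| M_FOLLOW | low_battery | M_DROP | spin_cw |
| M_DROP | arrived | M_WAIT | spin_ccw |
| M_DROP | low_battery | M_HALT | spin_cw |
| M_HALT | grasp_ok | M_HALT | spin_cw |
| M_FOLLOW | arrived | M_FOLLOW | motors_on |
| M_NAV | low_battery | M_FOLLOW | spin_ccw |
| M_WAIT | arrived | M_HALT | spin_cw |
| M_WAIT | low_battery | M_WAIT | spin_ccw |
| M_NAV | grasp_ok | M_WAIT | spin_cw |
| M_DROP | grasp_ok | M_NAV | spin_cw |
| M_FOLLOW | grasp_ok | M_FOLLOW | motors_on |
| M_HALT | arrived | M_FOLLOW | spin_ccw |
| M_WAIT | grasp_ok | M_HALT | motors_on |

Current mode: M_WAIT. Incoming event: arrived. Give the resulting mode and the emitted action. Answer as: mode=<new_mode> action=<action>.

current mode = M_WAIT; filter table to that mode:
  (M_WAIT, arrived) → (M_HALT, spin_cw)  ← event matches
  (M_WAIT, low_battery) → (M_WAIT, spin_ccw)
  (M_WAIT, grasp_ok) → (M_HALT, motors_on)
event = arrived selects (M_HALT, spin_cw)

mode=M_HALT action=spin_cw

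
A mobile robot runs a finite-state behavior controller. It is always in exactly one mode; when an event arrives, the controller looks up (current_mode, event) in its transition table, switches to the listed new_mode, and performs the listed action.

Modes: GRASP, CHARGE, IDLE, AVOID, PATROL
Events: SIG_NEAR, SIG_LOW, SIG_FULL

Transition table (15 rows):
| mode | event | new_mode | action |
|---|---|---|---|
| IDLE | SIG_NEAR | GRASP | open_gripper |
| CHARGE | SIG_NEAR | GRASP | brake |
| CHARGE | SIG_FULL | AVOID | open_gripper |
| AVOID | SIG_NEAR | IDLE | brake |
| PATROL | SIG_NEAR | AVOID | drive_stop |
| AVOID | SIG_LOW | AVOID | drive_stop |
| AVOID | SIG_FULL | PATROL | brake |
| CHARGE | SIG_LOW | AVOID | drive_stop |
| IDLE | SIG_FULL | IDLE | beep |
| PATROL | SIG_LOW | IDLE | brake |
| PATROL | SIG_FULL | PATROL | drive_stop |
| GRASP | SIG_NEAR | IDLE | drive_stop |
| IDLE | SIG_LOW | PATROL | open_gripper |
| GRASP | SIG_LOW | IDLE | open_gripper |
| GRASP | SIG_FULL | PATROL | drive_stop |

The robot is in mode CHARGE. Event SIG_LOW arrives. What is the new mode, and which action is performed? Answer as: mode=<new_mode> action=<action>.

current mode = CHARGE; filter table to that mode:
  (CHARGE, SIG_NEAR) → (GRASP, brake)
  (CHARGE, SIG_FULL) → (AVOID, open_gripper)
  (CHARGE, SIG_LOW) → (AVOID, drive_stop)  ← event matches
event = SIG_LOW selects (AVOID, drive_stop)

mode=AVOID action=drive_stop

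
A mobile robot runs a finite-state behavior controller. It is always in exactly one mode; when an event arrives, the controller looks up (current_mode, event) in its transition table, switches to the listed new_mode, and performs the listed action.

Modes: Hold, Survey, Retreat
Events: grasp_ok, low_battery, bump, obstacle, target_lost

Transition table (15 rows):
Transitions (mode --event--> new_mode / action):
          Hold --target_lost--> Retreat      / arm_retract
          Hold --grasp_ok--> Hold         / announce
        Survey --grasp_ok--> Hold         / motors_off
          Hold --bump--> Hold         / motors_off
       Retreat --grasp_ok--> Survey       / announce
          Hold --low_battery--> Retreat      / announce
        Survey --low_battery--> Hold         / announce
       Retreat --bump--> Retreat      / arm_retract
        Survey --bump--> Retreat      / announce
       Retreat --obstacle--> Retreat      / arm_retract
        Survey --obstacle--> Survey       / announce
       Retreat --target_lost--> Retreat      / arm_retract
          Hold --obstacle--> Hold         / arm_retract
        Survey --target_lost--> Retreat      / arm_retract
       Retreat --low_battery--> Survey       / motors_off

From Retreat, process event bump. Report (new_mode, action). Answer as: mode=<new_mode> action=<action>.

current mode = Retreat; filter table to that mode:
  (Retreat, grasp_ok) → (Survey, announce)
  (Retreat, bump) → (Retreat, arm_retract)  ← event matches
  (Retreat, obstacle) → (Retreat, arm_retract)
  (Retreat, target_lost) → (Retreat, arm_retract)
  (Retreat, low_battery) → (Survey, motors_off)
event = bump selects (Retreat, arm_retract)

mode=Retreat action=arm_retract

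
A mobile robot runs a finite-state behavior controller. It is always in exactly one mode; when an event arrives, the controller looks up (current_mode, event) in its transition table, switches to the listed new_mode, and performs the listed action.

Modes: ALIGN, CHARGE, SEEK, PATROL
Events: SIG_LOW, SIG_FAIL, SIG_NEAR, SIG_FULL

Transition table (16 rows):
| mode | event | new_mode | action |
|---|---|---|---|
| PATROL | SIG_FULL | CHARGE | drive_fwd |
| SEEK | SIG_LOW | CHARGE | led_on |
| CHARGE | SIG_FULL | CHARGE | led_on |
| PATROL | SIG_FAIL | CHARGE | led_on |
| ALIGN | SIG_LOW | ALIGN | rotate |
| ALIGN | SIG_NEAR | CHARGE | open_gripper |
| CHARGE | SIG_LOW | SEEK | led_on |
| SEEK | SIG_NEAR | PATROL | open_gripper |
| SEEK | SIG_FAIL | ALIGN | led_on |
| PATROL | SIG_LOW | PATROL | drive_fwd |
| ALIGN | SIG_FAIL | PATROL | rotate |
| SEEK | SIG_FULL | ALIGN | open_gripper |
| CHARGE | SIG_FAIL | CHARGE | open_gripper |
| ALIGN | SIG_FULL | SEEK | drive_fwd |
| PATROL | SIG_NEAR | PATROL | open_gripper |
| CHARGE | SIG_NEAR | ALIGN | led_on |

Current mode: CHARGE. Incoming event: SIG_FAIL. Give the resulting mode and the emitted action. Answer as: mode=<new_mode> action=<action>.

current mode = CHARGE; filter table to that mode:
  (CHARGE, SIG_FULL) → (CHARGE, led_on)
  (CHARGE, SIG_LOW) → (SEEK, led_on)
  (CHARGE, SIG_FAIL) → (CHARGE, open_gripper)  ← event matches
  (CHARGE, SIG_NEAR) → (ALIGN, led_on)
event = SIG_FAIL selects (CHARGE, open_gripper)

mode=CHARGE action=open_gripper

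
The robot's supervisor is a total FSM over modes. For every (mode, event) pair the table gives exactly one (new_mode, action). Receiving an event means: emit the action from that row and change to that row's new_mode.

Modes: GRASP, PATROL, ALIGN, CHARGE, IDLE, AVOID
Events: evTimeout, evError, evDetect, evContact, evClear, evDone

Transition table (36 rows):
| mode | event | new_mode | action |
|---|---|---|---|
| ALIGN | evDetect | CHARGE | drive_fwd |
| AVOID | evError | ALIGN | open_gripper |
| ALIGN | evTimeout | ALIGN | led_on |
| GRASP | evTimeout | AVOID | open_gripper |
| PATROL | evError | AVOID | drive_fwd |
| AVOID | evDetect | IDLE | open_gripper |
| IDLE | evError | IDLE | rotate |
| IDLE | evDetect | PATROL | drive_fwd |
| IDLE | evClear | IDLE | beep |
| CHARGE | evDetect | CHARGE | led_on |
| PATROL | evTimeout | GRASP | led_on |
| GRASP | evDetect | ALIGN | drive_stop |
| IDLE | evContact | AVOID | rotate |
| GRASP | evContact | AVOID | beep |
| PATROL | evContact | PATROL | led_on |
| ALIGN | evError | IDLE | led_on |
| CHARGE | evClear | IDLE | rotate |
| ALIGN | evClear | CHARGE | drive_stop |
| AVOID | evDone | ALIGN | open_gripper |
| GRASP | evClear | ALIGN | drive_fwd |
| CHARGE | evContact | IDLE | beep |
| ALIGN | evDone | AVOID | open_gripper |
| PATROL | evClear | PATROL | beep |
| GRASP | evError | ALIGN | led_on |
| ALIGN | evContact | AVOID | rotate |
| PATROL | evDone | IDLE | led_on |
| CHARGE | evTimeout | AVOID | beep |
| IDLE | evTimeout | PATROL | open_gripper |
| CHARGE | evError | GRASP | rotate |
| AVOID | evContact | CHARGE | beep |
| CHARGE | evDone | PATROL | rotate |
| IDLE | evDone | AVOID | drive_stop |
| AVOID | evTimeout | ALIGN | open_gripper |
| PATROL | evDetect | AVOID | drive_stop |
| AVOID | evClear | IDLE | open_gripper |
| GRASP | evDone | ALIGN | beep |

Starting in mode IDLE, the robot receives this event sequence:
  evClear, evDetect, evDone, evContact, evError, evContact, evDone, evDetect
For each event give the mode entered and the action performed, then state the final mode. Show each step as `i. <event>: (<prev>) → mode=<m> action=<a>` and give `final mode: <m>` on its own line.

1. evClear: (IDLE) → mode=IDLE action=beep
2. evDetect: (IDLE) → mode=PATROL action=drive_fwd
3. evDone: (PATROL) → mode=IDLE action=led_on
4. evContact: (IDLE) → mode=AVOID action=rotate
5. evError: (AVOID) → mode=ALIGN action=open_gripper
6. evContact: (ALIGN) → mode=AVOID action=rotate
7. evDone: (AVOID) → mode=ALIGN action=open_gripper
8. evDetect: (ALIGN) → mode=CHARGE action=drive_fwd

final mode: CHARGE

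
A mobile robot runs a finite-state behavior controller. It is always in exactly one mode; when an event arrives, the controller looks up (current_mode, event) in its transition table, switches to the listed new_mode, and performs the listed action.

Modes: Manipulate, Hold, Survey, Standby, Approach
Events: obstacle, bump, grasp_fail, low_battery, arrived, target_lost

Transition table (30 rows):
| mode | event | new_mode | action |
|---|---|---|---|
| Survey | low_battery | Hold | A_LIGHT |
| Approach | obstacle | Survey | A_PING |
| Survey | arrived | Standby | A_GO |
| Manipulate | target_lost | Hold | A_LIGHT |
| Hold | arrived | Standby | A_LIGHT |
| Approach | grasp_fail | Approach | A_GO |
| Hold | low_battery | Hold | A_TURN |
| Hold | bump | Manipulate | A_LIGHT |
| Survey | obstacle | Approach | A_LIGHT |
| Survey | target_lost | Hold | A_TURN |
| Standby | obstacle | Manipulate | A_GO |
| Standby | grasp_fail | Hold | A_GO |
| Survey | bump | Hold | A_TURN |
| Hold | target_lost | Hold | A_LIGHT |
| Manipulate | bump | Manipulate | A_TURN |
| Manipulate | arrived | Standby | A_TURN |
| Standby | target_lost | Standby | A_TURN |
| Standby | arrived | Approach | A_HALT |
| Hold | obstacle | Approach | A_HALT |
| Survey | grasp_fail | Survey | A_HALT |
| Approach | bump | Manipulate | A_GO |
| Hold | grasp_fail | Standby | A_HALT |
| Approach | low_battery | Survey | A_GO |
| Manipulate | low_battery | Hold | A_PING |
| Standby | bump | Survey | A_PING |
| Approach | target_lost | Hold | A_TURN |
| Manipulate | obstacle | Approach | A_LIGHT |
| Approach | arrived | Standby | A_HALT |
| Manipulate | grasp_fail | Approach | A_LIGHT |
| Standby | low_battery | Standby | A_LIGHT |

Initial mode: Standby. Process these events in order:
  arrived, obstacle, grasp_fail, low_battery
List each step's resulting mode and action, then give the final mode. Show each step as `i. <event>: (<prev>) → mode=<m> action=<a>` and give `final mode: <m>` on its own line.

final mode: Hold

1. arrived: (Standby) → mode=Approach action=A_HALT
2. obstacle: (Approach) → mode=Survey action=A_PING
3. grasp_fail: (Survey) → mode=Survey action=A_HALT
4. low_battery: (Survey) → mode=Hold action=A_LIGHT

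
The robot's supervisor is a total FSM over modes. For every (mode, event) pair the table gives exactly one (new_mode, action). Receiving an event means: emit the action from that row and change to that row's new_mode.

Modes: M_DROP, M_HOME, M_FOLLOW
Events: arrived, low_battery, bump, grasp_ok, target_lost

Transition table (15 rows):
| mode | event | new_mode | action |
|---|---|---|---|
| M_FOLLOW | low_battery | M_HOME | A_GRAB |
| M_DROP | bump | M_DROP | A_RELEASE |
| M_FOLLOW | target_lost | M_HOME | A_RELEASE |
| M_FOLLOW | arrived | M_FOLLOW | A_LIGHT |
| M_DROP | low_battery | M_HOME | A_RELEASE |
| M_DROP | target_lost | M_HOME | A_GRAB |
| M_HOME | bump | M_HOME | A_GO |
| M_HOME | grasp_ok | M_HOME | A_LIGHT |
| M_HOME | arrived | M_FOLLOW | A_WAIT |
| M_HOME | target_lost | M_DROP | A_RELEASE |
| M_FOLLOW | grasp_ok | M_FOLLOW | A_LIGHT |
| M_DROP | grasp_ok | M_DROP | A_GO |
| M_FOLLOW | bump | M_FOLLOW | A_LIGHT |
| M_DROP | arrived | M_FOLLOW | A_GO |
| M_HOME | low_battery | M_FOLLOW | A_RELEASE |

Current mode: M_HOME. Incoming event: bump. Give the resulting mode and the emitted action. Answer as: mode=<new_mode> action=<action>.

mode=M_HOME action=A_GO

current mode = M_HOME; filter table to that mode:
  (M_HOME, bump) → (M_HOME, A_GO)  ← event matches
  (M_HOME, grasp_ok) → (M_HOME, A_LIGHT)
  (M_HOME, arrived) → (M_FOLLOW, A_WAIT)
  (M_HOME, target_lost) → (M_DROP, A_RELEASE)
  (M_HOME, low_battery) → (M_FOLLOW, A_RELEASE)
event = bump selects (M_HOME, A_GO)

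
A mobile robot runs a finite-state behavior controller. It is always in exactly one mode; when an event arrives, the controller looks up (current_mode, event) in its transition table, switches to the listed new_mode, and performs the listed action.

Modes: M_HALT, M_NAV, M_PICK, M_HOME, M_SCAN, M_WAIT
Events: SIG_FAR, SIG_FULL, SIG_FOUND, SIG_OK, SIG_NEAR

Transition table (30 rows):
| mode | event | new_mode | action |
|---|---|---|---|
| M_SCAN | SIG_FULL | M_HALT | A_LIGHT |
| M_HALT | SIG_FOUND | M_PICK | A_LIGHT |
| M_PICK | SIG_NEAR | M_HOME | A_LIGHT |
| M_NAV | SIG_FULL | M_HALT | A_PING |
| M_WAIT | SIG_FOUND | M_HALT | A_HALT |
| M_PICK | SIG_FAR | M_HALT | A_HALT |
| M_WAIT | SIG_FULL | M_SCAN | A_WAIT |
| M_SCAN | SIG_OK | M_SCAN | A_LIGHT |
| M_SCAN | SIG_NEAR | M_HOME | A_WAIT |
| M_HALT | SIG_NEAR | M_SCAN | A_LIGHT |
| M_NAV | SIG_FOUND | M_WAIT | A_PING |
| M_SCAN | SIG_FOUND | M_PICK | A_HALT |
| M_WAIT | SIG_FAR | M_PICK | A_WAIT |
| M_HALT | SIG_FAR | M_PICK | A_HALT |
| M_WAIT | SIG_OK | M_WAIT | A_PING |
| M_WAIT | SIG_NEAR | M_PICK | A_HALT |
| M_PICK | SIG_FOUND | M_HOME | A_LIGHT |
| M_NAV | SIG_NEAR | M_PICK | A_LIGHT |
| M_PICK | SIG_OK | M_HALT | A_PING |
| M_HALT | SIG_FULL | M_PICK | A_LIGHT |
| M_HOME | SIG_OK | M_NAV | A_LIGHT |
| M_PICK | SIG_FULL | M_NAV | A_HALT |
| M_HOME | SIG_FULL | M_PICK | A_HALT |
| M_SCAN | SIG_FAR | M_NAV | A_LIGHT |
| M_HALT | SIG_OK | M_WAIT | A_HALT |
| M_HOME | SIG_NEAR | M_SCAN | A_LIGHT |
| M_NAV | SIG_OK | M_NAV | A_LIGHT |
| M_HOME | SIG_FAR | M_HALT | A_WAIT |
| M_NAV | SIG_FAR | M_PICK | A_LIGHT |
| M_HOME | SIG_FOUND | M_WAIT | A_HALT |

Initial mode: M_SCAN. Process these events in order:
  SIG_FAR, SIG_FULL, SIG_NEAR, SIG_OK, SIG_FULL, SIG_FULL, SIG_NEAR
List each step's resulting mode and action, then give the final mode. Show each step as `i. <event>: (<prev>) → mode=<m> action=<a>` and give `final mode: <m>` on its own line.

final mode: M_HOME

1. SIG_FAR: (M_SCAN) → mode=M_NAV action=A_LIGHT
2. SIG_FULL: (M_NAV) → mode=M_HALT action=A_PING
3. SIG_NEAR: (M_HALT) → mode=M_SCAN action=A_LIGHT
4. SIG_OK: (M_SCAN) → mode=M_SCAN action=A_LIGHT
5. SIG_FULL: (M_SCAN) → mode=M_HALT action=A_LIGHT
6. SIG_FULL: (M_HALT) → mode=M_PICK action=A_LIGHT
7. SIG_NEAR: (M_PICK) → mode=M_HOME action=A_LIGHT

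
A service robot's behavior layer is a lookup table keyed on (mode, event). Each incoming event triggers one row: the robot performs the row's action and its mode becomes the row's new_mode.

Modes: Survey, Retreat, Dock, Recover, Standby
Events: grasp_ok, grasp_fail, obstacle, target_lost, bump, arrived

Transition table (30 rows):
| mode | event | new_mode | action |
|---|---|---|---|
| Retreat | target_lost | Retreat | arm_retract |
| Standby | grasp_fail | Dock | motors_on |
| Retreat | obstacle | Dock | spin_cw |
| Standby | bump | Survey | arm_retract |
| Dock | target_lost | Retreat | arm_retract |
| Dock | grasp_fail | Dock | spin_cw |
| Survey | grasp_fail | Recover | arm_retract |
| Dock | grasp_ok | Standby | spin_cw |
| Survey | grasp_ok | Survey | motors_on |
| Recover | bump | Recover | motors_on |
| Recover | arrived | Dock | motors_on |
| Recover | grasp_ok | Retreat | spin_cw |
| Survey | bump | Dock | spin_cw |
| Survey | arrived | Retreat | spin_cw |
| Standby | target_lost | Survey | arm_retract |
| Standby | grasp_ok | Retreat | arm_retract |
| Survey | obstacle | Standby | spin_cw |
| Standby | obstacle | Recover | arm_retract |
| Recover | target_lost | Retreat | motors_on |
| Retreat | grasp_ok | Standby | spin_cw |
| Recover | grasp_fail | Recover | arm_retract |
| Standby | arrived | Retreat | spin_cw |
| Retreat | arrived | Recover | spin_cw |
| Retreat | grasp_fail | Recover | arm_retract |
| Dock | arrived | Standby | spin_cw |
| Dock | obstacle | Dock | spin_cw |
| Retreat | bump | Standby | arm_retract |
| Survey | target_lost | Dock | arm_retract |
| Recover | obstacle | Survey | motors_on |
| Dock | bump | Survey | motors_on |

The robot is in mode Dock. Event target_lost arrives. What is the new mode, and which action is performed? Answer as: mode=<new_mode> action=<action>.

mode=Retreat action=arm_retract

current mode = Dock; filter table to that mode:
  (Dock, target_lost) → (Retreat, arm_retract)  ← event matches
  (Dock, grasp_fail) → (Dock, spin_cw)
  (Dock, grasp_ok) → (Standby, spin_cw)
  (Dock, arrived) → (Standby, spin_cw)
  (Dock, obstacle) → (Dock, spin_cw)
  (Dock, bump) → (Survey, motors_on)
event = target_lost selects (Retreat, arm_retract)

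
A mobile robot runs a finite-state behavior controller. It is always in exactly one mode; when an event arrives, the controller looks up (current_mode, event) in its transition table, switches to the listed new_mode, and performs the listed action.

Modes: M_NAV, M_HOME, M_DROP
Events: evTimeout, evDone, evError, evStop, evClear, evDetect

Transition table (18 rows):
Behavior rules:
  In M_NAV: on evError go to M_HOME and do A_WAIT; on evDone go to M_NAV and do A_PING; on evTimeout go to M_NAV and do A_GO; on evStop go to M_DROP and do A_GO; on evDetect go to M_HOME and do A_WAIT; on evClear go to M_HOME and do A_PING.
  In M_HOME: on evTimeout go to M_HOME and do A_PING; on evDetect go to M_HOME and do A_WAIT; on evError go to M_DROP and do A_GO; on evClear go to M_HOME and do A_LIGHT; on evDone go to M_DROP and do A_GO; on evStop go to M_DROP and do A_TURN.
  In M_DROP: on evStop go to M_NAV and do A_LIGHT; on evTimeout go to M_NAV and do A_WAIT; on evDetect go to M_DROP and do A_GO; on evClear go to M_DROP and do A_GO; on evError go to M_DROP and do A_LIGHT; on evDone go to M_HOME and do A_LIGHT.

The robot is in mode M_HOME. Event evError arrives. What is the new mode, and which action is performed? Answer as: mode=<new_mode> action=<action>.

current mode = M_HOME; filter table to that mode:
  (M_HOME, evTimeout) → (M_HOME, A_PING)
  (M_HOME, evDetect) → (M_HOME, A_WAIT)
  (M_HOME, evError) → (M_DROP, A_GO)  ← event matches
  (M_HOME, evClear) → (M_HOME, A_LIGHT)
  (M_HOME, evDone) → (M_DROP, A_GO)
  (M_HOME, evStop) → (M_DROP, A_TURN)
event = evError selects (M_DROP, A_GO)

mode=M_DROP action=A_GO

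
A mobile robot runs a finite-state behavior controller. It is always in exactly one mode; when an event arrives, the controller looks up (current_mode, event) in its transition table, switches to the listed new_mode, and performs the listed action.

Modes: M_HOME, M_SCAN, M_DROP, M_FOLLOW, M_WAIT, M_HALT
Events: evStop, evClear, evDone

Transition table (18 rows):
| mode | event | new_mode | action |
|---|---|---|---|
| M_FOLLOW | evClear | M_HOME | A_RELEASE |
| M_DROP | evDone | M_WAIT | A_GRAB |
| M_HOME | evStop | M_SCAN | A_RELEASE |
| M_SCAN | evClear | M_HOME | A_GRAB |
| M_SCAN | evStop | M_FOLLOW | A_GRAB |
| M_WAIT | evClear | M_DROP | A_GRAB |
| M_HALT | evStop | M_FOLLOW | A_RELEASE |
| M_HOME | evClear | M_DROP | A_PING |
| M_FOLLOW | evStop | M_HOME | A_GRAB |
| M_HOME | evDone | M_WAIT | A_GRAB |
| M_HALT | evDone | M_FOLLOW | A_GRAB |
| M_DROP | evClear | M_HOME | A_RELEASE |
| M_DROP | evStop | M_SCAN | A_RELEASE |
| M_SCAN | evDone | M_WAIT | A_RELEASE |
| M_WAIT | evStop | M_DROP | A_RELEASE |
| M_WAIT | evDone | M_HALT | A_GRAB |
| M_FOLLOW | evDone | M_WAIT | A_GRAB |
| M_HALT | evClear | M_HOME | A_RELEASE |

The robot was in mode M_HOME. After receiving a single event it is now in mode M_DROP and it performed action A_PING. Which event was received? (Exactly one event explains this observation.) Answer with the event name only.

try evStop: (M_HOME, evStop) → (M_SCAN, A_RELEASE)
try evClear: (M_HOME, evClear) → (M_DROP, A_PING)  ← matches
try evDone: (M_HOME, evDone) → (M_WAIT, A_GRAB)

evClear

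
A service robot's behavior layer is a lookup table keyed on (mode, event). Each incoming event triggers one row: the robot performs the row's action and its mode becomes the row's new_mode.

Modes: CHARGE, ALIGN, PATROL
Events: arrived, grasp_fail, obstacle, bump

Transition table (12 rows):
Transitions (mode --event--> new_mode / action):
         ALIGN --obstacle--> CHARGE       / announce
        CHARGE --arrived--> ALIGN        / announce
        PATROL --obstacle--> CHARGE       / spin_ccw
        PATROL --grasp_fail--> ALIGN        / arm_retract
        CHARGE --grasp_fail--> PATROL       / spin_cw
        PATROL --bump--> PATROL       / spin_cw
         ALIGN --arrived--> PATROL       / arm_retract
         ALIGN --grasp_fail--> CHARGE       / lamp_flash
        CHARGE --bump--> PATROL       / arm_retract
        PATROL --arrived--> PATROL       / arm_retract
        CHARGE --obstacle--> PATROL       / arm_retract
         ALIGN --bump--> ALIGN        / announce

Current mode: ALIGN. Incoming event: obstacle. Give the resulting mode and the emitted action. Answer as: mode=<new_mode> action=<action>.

mode=CHARGE action=announce

current mode = ALIGN; filter table to that mode:
  (ALIGN, obstacle) → (CHARGE, announce)  ← event matches
  (ALIGN, arrived) → (PATROL, arm_retract)
  (ALIGN, grasp_fail) → (CHARGE, lamp_flash)
  (ALIGN, bump) → (ALIGN, announce)
event = obstacle selects (CHARGE, announce)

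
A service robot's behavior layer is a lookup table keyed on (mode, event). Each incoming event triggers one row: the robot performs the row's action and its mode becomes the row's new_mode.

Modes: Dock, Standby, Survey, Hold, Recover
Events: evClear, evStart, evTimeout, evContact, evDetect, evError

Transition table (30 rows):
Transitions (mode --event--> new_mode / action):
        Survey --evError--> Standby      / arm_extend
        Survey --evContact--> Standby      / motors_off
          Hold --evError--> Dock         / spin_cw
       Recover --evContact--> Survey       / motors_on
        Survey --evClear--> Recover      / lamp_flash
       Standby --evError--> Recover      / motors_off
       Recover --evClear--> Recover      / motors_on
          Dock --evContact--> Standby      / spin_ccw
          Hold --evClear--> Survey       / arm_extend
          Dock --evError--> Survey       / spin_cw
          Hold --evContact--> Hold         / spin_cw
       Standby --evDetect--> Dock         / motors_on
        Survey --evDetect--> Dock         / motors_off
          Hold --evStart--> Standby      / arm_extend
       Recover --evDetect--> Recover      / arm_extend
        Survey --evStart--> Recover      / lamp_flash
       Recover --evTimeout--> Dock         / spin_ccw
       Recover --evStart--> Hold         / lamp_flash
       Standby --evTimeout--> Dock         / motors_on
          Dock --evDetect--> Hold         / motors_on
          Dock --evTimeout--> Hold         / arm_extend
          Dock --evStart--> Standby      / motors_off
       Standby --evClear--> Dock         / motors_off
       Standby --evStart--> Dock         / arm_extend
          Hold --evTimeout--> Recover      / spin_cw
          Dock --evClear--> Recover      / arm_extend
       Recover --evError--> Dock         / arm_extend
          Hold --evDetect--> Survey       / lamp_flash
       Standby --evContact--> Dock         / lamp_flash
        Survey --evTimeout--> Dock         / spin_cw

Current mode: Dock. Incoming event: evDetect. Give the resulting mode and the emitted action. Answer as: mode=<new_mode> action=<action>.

mode=Hold action=motors_on

current mode = Dock; filter table to that mode:
  (Dock, evContact) → (Standby, spin_ccw)
  (Dock, evError) → (Survey, spin_cw)
  (Dock, evDetect) → (Hold, motors_on)  ← event matches
  (Dock, evTimeout) → (Hold, arm_extend)
  (Dock, evStart) → (Standby, motors_off)
  (Dock, evClear) → (Recover, arm_extend)
event = evDetect selects (Hold, motors_on)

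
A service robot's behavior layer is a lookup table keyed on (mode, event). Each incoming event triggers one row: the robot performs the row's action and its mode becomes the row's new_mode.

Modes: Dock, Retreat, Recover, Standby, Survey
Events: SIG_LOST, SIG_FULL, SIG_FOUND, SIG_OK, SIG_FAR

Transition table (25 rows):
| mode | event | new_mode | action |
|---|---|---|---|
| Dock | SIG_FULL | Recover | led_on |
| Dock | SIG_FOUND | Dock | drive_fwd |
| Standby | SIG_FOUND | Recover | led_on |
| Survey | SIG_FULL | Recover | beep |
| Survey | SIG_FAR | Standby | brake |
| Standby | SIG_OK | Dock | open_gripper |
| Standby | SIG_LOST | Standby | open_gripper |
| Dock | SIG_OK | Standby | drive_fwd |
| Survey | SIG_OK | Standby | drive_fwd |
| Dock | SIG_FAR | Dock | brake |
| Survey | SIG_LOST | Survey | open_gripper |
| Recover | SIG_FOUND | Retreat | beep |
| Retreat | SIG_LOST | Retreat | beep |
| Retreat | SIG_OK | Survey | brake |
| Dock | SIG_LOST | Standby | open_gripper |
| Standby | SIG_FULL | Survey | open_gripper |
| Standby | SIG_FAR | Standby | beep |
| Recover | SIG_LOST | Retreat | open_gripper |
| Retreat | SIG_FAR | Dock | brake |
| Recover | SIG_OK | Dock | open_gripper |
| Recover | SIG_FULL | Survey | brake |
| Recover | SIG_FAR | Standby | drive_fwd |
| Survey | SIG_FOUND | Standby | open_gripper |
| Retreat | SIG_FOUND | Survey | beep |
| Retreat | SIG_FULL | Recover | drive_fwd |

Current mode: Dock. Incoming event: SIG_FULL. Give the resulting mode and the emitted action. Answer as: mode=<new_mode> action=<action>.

current mode = Dock; filter table to that mode:
  (Dock, SIG_FULL) → (Recover, led_on)  ← event matches
  (Dock, SIG_FOUND) → (Dock, drive_fwd)
  (Dock, SIG_OK) → (Standby, drive_fwd)
  (Dock, SIG_FAR) → (Dock, brake)
  (Dock, SIG_LOST) → (Standby, open_gripper)
event = SIG_FULL selects (Recover, led_on)

mode=Recover action=led_on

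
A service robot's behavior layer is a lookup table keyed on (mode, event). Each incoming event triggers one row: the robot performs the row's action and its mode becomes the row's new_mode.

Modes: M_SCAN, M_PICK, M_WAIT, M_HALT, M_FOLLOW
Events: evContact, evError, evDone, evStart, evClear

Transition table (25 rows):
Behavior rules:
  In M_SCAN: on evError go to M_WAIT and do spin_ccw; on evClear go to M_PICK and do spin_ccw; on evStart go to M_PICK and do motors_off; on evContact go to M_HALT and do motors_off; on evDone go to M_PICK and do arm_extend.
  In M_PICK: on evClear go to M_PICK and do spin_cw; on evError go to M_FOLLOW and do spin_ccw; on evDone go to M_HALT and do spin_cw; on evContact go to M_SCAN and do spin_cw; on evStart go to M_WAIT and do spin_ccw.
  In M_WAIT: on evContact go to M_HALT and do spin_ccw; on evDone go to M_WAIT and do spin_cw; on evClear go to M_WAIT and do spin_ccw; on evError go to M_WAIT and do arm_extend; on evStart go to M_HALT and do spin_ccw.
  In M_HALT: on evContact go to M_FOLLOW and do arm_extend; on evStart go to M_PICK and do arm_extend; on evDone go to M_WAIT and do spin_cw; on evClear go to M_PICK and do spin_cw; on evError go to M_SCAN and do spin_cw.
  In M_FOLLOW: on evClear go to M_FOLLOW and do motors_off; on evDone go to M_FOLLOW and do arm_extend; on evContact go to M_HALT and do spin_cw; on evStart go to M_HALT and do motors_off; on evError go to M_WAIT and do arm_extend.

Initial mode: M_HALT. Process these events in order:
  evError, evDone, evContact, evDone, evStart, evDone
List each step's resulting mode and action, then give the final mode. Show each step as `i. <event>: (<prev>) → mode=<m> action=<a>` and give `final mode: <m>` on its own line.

1. evError: (M_HALT) → mode=M_SCAN action=spin_cw
2. evDone: (M_SCAN) → mode=M_PICK action=arm_extend
3. evContact: (M_PICK) → mode=M_SCAN action=spin_cw
4. evDone: (M_SCAN) → mode=M_PICK action=arm_extend
5. evStart: (M_PICK) → mode=M_WAIT action=spin_ccw
6. evDone: (M_WAIT) → mode=M_WAIT action=spin_cw

final mode: M_WAIT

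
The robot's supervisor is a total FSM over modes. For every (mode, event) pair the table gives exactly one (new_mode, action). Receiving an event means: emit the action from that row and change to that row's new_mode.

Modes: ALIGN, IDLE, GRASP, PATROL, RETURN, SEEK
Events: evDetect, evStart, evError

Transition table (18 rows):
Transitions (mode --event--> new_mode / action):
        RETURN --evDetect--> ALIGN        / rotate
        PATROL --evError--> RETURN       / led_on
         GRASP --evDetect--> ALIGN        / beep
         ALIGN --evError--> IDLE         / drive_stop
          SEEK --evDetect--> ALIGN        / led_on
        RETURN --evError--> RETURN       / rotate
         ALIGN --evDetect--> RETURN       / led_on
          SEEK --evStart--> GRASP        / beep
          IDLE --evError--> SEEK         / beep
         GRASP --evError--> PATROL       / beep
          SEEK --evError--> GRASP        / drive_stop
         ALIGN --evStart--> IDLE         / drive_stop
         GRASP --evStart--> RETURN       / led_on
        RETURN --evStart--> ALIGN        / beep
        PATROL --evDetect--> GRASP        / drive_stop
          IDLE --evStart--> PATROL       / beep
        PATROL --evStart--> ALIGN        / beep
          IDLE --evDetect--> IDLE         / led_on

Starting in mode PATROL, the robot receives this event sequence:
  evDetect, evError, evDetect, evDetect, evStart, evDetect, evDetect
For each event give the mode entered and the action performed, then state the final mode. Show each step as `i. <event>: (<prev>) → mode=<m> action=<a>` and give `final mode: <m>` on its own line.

final mode: IDLE

1. evDetect: (PATROL) → mode=GRASP action=drive_stop
2. evError: (GRASP) → mode=PATROL action=beep
3. evDetect: (PATROL) → mode=GRASP action=drive_stop
4. evDetect: (GRASP) → mode=ALIGN action=beep
5. evStart: (ALIGN) → mode=IDLE action=drive_stop
6. evDetect: (IDLE) → mode=IDLE action=led_on
7. evDetect: (IDLE) → mode=IDLE action=led_on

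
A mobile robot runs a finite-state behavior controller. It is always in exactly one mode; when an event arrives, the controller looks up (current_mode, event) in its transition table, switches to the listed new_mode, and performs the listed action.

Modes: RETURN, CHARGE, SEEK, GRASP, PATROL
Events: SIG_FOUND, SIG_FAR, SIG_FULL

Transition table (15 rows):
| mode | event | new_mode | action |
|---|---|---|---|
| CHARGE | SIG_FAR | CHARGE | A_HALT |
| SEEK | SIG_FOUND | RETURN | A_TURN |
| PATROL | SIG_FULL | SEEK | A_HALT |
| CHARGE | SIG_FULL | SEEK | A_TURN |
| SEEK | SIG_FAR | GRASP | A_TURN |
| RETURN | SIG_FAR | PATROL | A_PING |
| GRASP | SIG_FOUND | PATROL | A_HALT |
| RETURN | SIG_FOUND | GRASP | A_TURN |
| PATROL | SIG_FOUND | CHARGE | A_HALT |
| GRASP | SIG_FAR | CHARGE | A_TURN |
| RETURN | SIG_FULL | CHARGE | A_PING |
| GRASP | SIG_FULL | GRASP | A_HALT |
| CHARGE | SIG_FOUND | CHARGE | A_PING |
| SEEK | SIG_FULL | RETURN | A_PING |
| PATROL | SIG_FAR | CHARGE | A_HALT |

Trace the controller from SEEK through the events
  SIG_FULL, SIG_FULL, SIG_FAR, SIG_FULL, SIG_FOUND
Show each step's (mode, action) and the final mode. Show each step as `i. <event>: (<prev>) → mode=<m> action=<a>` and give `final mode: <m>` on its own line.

1. SIG_FULL: (SEEK) → mode=RETURN action=A_PING
2. SIG_FULL: (RETURN) → mode=CHARGE action=A_PING
3. SIG_FAR: (CHARGE) → mode=CHARGE action=A_HALT
4. SIG_FULL: (CHARGE) → mode=SEEK action=A_TURN
5. SIG_FOUND: (SEEK) → mode=RETURN action=A_TURN

final mode: RETURN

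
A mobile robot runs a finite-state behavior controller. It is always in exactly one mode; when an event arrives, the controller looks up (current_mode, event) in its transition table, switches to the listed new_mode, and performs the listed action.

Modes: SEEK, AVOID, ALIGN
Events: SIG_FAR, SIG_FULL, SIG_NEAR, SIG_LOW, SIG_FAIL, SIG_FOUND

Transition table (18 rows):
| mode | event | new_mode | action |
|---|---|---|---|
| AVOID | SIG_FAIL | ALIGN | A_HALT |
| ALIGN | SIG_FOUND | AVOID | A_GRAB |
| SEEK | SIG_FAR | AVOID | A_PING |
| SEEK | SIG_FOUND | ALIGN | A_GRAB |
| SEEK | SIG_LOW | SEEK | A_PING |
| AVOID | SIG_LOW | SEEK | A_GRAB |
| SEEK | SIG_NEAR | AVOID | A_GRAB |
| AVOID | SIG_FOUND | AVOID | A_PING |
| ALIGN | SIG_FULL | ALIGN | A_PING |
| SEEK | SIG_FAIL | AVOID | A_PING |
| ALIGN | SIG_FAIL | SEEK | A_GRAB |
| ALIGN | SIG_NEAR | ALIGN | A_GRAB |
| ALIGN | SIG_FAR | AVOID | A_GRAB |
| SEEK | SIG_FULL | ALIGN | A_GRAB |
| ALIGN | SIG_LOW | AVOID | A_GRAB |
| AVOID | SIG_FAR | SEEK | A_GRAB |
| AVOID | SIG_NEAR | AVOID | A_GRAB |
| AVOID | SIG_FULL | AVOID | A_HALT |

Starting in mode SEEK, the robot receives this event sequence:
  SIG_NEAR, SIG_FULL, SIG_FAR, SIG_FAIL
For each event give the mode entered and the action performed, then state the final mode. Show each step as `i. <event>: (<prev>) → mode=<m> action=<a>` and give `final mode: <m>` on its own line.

1. SIG_NEAR: (SEEK) → mode=AVOID action=A_GRAB
2. SIG_FULL: (AVOID) → mode=AVOID action=A_HALT
3. SIG_FAR: (AVOID) → mode=SEEK action=A_GRAB
4. SIG_FAIL: (SEEK) → mode=AVOID action=A_PING

final mode: AVOID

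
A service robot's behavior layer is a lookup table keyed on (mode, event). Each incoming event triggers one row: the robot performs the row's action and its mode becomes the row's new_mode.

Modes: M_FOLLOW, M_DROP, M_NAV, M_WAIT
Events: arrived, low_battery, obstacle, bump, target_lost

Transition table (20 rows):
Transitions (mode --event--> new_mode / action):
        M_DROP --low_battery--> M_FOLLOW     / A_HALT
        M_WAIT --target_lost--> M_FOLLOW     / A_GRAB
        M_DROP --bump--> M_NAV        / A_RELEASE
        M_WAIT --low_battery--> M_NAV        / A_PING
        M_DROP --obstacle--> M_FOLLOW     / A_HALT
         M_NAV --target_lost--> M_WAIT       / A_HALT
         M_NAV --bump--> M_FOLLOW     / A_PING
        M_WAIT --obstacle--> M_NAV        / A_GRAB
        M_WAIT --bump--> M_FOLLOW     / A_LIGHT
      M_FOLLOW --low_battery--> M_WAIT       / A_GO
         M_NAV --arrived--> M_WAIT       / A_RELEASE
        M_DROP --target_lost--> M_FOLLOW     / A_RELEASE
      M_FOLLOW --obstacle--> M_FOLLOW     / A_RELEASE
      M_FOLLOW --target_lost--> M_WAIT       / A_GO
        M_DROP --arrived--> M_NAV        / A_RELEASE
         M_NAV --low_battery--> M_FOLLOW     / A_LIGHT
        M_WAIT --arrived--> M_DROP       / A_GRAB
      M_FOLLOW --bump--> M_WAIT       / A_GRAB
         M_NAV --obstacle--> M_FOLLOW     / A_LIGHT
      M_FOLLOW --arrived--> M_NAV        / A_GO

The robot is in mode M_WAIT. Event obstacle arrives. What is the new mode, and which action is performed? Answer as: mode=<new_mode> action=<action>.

current mode = M_WAIT; filter table to that mode:
  (M_WAIT, target_lost) → (M_FOLLOW, A_GRAB)
  (M_WAIT, low_battery) → (M_NAV, A_PING)
  (M_WAIT, obstacle) → (M_NAV, A_GRAB)  ← event matches
  (M_WAIT, bump) → (M_FOLLOW, A_LIGHT)
  (M_WAIT, arrived) → (M_DROP, A_GRAB)
event = obstacle selects (M_NAV, A_GRAB)

mode=M_NAV action=A_GRAB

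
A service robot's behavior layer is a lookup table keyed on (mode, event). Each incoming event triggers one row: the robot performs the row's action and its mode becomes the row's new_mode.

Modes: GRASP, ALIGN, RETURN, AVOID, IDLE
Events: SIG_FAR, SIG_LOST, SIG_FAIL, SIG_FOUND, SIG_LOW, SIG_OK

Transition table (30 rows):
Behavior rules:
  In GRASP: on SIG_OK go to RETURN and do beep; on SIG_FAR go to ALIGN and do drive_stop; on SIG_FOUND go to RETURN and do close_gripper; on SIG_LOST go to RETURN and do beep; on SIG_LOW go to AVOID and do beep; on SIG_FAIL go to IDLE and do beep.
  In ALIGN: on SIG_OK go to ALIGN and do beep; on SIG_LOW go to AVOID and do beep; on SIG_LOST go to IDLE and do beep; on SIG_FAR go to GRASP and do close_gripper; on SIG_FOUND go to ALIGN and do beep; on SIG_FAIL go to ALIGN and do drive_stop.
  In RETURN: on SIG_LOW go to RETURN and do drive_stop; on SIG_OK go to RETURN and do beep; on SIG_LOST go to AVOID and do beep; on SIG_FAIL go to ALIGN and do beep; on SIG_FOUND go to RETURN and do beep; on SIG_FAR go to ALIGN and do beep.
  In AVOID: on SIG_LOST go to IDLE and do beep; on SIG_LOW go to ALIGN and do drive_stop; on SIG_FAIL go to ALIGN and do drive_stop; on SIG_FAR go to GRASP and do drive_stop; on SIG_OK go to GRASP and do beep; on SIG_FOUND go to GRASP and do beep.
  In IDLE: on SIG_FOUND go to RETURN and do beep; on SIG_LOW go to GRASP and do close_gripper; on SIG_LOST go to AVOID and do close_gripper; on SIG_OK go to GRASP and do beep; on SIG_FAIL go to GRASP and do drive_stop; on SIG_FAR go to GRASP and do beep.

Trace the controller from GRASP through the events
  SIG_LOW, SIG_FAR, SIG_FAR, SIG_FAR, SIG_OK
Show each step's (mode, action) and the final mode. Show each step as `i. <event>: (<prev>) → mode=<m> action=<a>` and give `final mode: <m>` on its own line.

final mode: RETURN

1. SIG_LOW: (GRASP) → mode=AVOID action=beep
2. SIG_FAR: (AVOID) → mode=GRASP action=drive_stop
3. SIG_FAR: (GRASP) → mode=ALIGN action=drive_stop
4. SIG_FAR: (ALIGN) → mode=GRASP action=close_gripper
5. SIG_OK: (GRASP) → mode=RETURN action=beep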